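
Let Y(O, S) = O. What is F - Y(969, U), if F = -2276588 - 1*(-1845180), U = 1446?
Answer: -432377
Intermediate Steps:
F = -431408 (F = -2276588 + 1845180 = -431408)
F - Y(969, U) = -431408 - 1*969 = -431408 - 969 = -432377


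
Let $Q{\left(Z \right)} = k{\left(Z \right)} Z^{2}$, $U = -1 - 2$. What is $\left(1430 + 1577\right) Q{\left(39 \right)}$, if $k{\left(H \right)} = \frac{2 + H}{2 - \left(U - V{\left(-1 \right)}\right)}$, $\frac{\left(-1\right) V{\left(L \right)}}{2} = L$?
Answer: $\frac{187519527}{7} \approx 2.6789 \cdot 10^{7}$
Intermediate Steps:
$V{\left(L \right)} = - 2 L$
$U = -3$
$k{\left(H \right)} = \frac{2}{7} + \frac{H}{7}$ ($k{\left(H \right)} = \frac{2 + H}{2 - -5} = \frac{2 + H}{2 + \left(2 + 3\right)} = \frac{2 + H}{2 + 5} = \frac{2 + H}{7} = \left(2 + H\right) \frac{1}{7} = \frac{2}{7} + \frac{H}{7}$)
$Q{\left(Z \right)} = Z^{2} \left(\frac{2}{7} + \frac{Z}{7}\right)$ ($Q{\left(Z \right)} = \left(\frac{2}{7} + \frac{Z}{7}\right) Z^{2} = Z^{2} \left(\frac{2}{7} + \frac{Z}{7}\right)$)
$\left(1430 + 1577\right) Q{\left(39 \right)} = \left(1430 + 1577\right) \frac{39^{2} \left(2 + 39\right)}{7} = 3007 \cdot \frac{1}{7} \cdot 1521 \cdot 41 = 3007 \cdot \frac{62361}{7} = \frac{187519527}{7}$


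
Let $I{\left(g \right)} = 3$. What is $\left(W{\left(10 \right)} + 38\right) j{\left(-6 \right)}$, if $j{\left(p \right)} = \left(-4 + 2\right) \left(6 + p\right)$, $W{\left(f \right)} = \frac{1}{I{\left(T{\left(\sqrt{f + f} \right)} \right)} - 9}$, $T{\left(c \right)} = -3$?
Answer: $0$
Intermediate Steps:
$W{\left(f \right)} = - \frac{1}{6}$ ($W{\left(f \right)} = \frac{1}{3 - 9} = \frac{1}{-6} = - \frac{1}{6}$)
$j{\left(p \right)} = -12 - 2 p$ ($j{\left(p \right)} = - 2 \left(6 + p\right) = -12 - 2 p$)
$\left(W{\left(10 \right)} + 38\right) j{\left(-6 \right)} = \left(- \frac{1}{6} + 38\right) \left(-12 - -12\right) = \frac{227 \left(-12 + 12\right)}{6} = \frac{227}{6} \cdot 0 = 0$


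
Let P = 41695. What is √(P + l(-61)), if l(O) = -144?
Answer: √41551 ≈ 203.84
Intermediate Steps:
√(P + l(-61)) = √(41695 - 144) = √41551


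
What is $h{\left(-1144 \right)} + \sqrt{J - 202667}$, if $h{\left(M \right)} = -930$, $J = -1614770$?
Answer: $-930 + i \sqrt{1817437} \approx -930.0 + 1348.1 i$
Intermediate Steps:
$h{\left(-1144 \right)} + \sqrt{J - 202667} = -930 + \sqrt{-1614770 - 202667} = -930 + \sqrt{-1817437} = -930 + i \sqrt{1817437}$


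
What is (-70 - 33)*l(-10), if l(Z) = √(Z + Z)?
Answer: -206*I*√5 ≈ -460.63*I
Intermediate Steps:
l(Z) = √2*√Z (l(Z) = √(2*Z) = √2*√Z)
(-70 - 33)*l(-10) = (-70 - 33)*(√2*√(-10)) = -103*√2*I*√10 = -206*I*√5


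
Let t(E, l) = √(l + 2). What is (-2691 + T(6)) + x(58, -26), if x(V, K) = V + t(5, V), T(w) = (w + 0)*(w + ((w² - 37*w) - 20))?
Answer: -3833 + 2*√15 ≈ -3825.3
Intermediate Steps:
T(w) = w*(-20 + w² - 36*w) (T(w) = w*(w + (-20 + w² - 37*w)) = w*(-20 + w² - 36*w))
t(E, l) = √(2 + l)
x(V, K) = V + √(2 + V)
(-2691 + T(6)) + x(58, -26) = (-2691 + 6*(-20 + 6² - 36*6)) + (58 + √(2 + 58)) = (-2691 + 6*(-20 + 36 - 216)) + (58 + √60) = (-2691 + 6*(-200)) + (58 + 2*√15) = (-2691 - 1200) + (58 + 2*√15) = -3891 + (58 + 2*√15) = -3833 + 2*√15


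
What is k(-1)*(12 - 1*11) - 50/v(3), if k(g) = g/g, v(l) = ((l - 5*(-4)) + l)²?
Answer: 313/338 ≈ 0.92604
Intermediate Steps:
v(l) = (20 + 2*l)² (v(l) = ((l + 20) + l)² = ((20 + l) + l)² = (20 + 2*l)²)
k(g) = 1
k(-1)*(12 - 1*11) - 50/v(3) = 1*(12 - 1*11) - 50*1/(4*(10 + 3)²) = 1*(12 - 11) - 50/(4*13²) = 1*1 - 50/(4*169) = 1 - 50/676 = 1 - 50*1/676 = 1 - 25/338 = 313/338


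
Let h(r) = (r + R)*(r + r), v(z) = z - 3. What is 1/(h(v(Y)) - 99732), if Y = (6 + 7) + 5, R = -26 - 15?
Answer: -1/100512 ≈ -9.9491e-6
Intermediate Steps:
R = -41
Y = 18 (Y = 13 + 5 = 18)
v(z) = -3 + z
h(r) = 2*r*(-41 + r) (h(r) = (r - 41)*(r + r) = (-41 + r)*(2*r) = 2*r*(-41 + r))
1/(h(v(Y)) - 99732) = 1/(2*(-3 + 18)*(-41 + (-3 + 18)) - 99732) = 1/(2*15*(-41 + 15) - 99732) = 1/(2*15*(-26) - 99732) = 1/(-780 - 99732) = 1/(-100512) = -1/100512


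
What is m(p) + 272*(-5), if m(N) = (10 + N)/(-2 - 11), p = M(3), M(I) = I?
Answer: -1361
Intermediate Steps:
p = 3
m(N) = -10/13 - N/13 (m(N) = (10 + N)/(-13) = (10 + N)*(-1/13) = -10/13 - N/13)
m(p) + 272*(-5) = (-10/13 - 1/13*3) + 272*(-5) = (-10/13 - 3/13) - 1360 = -1 - 1360 = -1361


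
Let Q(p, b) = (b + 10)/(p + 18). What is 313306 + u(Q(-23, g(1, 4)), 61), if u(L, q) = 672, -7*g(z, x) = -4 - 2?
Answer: 313978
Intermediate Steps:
g(z, x) = 6/7 (g(z, x) = -(-4 - 2)/7 = -1/7*(-6) = 6/7)
Q(p, b) = (10 + b)/(18 + p)
313306 + u(Q(-23, g(1, 4)), 61) = 313306 + 672 = 313978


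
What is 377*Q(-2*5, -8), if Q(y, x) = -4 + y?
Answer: -5278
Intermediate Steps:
377*Q(-2*5, -8) = 377*(-4 - 2*5) = 377*(-4 - 10) = 377*(-14) = -5278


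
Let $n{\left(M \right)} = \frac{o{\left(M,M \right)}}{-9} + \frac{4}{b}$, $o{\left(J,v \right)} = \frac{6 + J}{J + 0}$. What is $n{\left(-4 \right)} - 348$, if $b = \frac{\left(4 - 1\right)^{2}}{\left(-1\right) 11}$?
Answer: $- \frac{2117}{6} \approx -352.83$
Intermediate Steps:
$o{\left(J,v \right)} = \frac{6 + J}{J}$
$b = - \frac{9}{11}$ ($b = \frac{3^{2}}{-11} = 9 \left(- \frac{1}{11}\right) = - \frac{9}{11} \approx -0.81818$)
$n{\left(M \right)} = - \frac{44}{9} - \frac{6 + M}{9 M}$ ($n{\left(M \right)} = \frac{\frac{1}{M} \left(6 + M\right)}{-9} + \frac{4}{- \frac{9}{11}} = \frac{6 + M}{M} \left(- \frac{1}{9}\right) + 4 \left(- \frac{11}{9}\right) = - \frac{6 + M}{9 M} - \frac{44}{9} = - \frac{44}{9} - \frac{6 + M}{9 M}$)
$n{\left(-4 \right)} - 348 = \left(-5 - \frac{2}{3 \left(-4\right)}\right) - 348 = \left(-5 - - \frac{1}{6}\right) - 348 = \left(-5 + \frac{1}{6}\right) - 348 = - \frac{29}{6} - 348 = - \frac{2117}{6}$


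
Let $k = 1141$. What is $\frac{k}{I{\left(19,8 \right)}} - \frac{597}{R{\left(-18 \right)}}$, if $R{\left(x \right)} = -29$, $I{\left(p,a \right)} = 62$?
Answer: $\frac{70103}{1798} \approx 38.989$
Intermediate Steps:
$\frac{k}{I{\left(19,8 \right)}} - \frac{597}{R{\left(-18 \right)}} = \frac{1141}{62} - \frac{597}{-29} = 1141 \cdot \frac{1}{62} - - \frac{597}{29} = \frac{1141}{62} + \frac{597}{29} = \frac{70103}{1798}$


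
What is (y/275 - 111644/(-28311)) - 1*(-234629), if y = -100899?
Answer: 1823884095736/7785525 ≈ 2.3427e+5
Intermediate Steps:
(y/275 - 111644/(-28311)) - 1*(-234629) = (-100899/275 - 111644/(-28311)) - 1*(-234629) = (-100899*1/275 - 111644*(-1/28311)) + 234629 = (-100899/275 + 111644/28311) + 234629 = -2825849489/7785525 + 234629 = 1823884095736/7785525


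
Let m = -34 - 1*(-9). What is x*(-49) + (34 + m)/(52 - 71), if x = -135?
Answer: 125676/19 ≈ 6614.5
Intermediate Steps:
m = -25 (m = -34 + 9 = -25)
x*(-49) + (34 + m)/(52 - 71) = -135*(-49) + (34 - 25)/(52 - 71) = 6615 + 9/(-19) = 6615 + 9*(-1/19) = 6615 - 9/19 = 125676/19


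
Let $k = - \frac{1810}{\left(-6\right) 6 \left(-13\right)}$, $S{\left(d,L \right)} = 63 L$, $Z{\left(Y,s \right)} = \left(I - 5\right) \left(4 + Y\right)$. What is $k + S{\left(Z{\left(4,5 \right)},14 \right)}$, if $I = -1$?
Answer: $\frac{205483}{234} \approx 878.13$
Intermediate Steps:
$Z{\left(Y,s \right)} = -24 - 6 Y$ ($Z{\left(Y,s \right)} = \left(-1 - 5\right) \left(4 + Y\right) = - 6 \left(4 + Y\right) = -24 - 6 Y$)
$k = - \frac{905}{234}$ ($k = - \frac{1810}{\left(-36\right) \left(-13\right)} = - \frac{1810}{468} = \left(-1810\right) \frac{1}{468} = - \frac{905}{234} \approx -3.8675$)
$k + S{\left(Z{\left(4,5 \right)},14 \right)} = - \frac{905}{234} + 63 \cdot 14 = - \frac{905}{234} + 882 = \frac{205483}{234}$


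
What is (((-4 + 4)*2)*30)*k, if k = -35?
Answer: 0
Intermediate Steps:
(((-4 + 4)*2)*30)*k = (((-4 + 4)*2)*30)*(-35) = ((0*2)*30)*(-35) = (0*30)*(-35) = 0*(-35) = 0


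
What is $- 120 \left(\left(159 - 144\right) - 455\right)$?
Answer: $52800$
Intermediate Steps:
$- 120 \left(\left(159 - 144\right) - 455\right) = - 120 \left(15 - 455\right) = \left(-120\right) \left(-440\right) = 52800$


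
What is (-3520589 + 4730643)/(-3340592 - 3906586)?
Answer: -605027/3623589 ≈ -0.16697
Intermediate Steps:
(-3520589 + 4730643)/(-3340592 - 3906586) = 1210054/(-7247178) = 1210054*(-1/7247178) = -605027/3623589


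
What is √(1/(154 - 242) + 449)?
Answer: √869242/44 ≈ 21.189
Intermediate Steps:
√(1/(154 - 242) + 449) = √(1/(-88) + 449) = √(-1/88 + 449) = √(39511/88) = √869242/44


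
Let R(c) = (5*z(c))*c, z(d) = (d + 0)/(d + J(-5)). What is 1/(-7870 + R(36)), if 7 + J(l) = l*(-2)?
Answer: -13/100150 ≈ -0.00012981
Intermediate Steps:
J(l) = -7 - 2*l (J(l) = -7 + l*(-2) = -7 - 2*l)
z(d) = d/(3 + d) (z(d) = (d + 0)/(d + (-7 - 2*(-5))) = d/(d + (-7 + 10)) = d/(d + 3) = d/(3 + d))
R(c) = 5*c²/(3 + c) (R(c) = (5*(c/(3 + c)))*c = (5*c/(3 + c))*c = 5*c²/(3 + c))
1/(-7870 + R(36)) = 1/(-7870 + 5*36²/(3 + 36)) = 1/(-7870 + 5*1296/39) = 1/(-7870 + 5*1296*(1/39)) = 1/(-7870 + 2160/13) = 1/(-100150/13) = -13/100150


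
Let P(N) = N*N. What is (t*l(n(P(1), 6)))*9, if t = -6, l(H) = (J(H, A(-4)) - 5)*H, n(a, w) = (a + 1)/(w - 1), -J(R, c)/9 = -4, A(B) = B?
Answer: -3348/5 ≈ -669.60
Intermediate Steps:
P(N) = N**2
J(R, c) = 36 (J(R, c) = -9*(-4) = 36)
n(a, w) = (1 + a)/(-1 + w)
l(H) = 31*H (l(H) = (36 - 5)*H = 31*H)
(t*l(n(P(1), 6)))*9 = -186*(1 + 1**2)/(-1 + 6)*9 = -186*(1 + 1)/5*9 = -186*(1/5)*2*9 = -186*2/5*9 = -6*62/5*9 = -372/5*9 = -3348/5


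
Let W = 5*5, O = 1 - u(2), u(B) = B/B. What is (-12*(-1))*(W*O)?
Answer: 0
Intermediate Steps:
u(B) = 1
O = 0 (O = 1 - 1*1 = 1 - 1 = 0)
W = 25
(-12*(-1))*(W*O) = (-12*(-1))*(25*0) = 12*0 = 0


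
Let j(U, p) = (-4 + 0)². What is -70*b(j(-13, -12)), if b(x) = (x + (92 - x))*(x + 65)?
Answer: -521640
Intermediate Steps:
j(U, p) = 16 (j(U, p) = (-4)² = 16)
b(x) = 5980 + 92*x (b(x) = 92*(65 + x) = 5980 + 92*x)
-70*b(j(-13, -12)) = -70*(5980 + 92*16) = -70*(5980 + 1472) = -70*7452 = -521640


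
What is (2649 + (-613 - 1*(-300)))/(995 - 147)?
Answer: 146/53 ≈ 2.7547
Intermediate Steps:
(2649 + (-613 - 1*(-300)))/(995 - 147) = (2649 + (-613 + 300))/848 = (2649 - 313)*(1/848) = 2336*(1/848) = 146/53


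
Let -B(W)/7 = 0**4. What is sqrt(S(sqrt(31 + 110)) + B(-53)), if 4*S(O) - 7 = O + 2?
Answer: sqrt(9 + sqrt(141))/2 ≈ 2.2844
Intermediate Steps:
B(W) = 0 (B(W) = -7*0**4 = -7*0 = 0)
S(O) = 9/4 + O/4 (S(O) = 7/4 + (O + 2)/4 = 7/4 + (2 + O)/4 = 7/4 + (1/2 + O/4) = 9/4 + O/4)
sqrt(S(sqrt(31 + 110)) + B(-53)) = sqrt((9/4 + sqrt(31 + 110)/4) + 0) = sqrt((9/4 + sqrt(141)/4) + 0) = sqrt(9/4 + sqrt(141)/4)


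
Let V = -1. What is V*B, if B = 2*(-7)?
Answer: 14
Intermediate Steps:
B = -14
V*B = -1*(-14) = 14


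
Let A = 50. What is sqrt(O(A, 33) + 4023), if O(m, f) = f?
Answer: 26*sqrt(6) ≈ 63.687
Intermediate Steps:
sqrt(O(A, 33) + 4023) = sqrt(33 + 4023) = sqrt(4056) = 26*sqrt(6)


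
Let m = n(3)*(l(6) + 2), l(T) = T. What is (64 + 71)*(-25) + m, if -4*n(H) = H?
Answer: -3381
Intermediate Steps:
n(H) = -H/4
m = -6 (m = (-¼*3)*(6 + 2) = -¾*8 = -6)
(64 + 71)*(-25) + m = (64 + 71)*(-25) - 6 = 135*(-25) - 6 = -3375 - 6 = -3381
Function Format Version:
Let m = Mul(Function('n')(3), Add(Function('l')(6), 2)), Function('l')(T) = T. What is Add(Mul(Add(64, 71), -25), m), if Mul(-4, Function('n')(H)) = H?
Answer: -3381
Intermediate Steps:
Function('n')(H) = Mul(Rational(-1, 4), H)
m = -6 (m = Mul(Mul(Rational(-1, 4), 3), Add(6, 2)) = Mul(Rational(-3, 4), 8) = -6)
Add(Mul(Add(64, 71), -25), m) = Add(Mul(Add(64, 71), -25), -6) = Add(Mul(135, -25), -6) = Add(-3375, -6) = -3381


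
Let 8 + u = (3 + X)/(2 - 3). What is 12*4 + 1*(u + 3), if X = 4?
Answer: 36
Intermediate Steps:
u = -15 (u = -8 + (3 + 4)/(2 - 3) = -8 + 7/(-1) = -8 + 7*(-1) = -8 - 7 = -15)
12*4 + 1*(u + 3) = 12*4 + 1*(-15 + 3) = 48 + 1*(-12) = 48 - 12 = 36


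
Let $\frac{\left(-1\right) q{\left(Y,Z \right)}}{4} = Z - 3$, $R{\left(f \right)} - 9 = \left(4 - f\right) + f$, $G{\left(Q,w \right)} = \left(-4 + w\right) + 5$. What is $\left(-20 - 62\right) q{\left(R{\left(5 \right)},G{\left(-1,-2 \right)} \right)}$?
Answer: $-1312$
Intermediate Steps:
$G{\left(Q,w \right)} = 1 + w$
$R{\left(f \right)} = 13$ ($R{\left(f \right)} = 9 + \left(\left(4 - f\right) + f\right) = 9 + 4 = 13$)
$q{\left(Y,Z \right)} = 12 - 4 Z$ ($q{\left(Y,Z \right)} = - 4 \left(Z - 3\right) = - 4 \left(-3 + Z\right) = 12 - 4 Z$)
$\left(-20 - 62\right) q{\left(R{\left(5 \right)},G{\left(-1,-2 \right)} \right)} = \left(-20 - 62\right) \left(12 - 4 \left(1 - 2\right)\right) = \left(-20 - 62\right) \left(12 - -4\right) = - 82 \left(12 + 4\right) = \left(-82\right) 16 = -1312$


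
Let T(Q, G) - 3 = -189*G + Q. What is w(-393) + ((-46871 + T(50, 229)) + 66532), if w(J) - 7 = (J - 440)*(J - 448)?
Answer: 676993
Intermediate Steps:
w(J) = 7 + (-448 + J)*(-440 + J) (w(J) = 7 + (J - 440)*(J - 448) = 7 + (-440 + J)*(-448 + J) = 7 + (-448 + J)*(-440 + J))
T(Q, G) = 3 + Q - 189*G (T(Q, G) = 3 + (-189*G + Q) = 3 + (Q - 189*G) = 3 + Q - 189*G)
w(-393) + ((-46871 + T(50, 229)) + 66532) = (197127 + (-393)² - 888*(-393)) + ((-46871 + (3 + 50 - 189*229)) + 66532) = (197127 + 154449 + 348984) + ((-46871 + (3 + 50 - 43281)) + 66532) = 700560 + ((-46871 - 43228) + 66532) = 700560 + (-90099 + 66532) = 700560 - 23567 = 676993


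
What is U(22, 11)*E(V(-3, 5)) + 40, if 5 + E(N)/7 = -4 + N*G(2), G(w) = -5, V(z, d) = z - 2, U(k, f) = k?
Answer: 2504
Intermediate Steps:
V(z, d) = -2 + z
E(N) = -63 - 35*N (E(N) = -35 + 7*(-4 + N*(-5)) = -35 + 7*(-4 - 5*N) = -35 + (-28 - 35*N) = -63 - 35*N)
U(22, 11)*E(V(-3, 5)) + 40 = 22*(-63 - 35*(-2 - 3)) + 40 = 22*(-63 - 35*(-5)) + 40 = 22*(-63 + 175) + 40 = 22*112 + 40 = 2464 + 40 = 2504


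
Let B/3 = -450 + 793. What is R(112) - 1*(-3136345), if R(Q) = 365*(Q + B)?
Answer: 3552810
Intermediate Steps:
B = 1029 (B = 3*(-450 + 793) = 3*343 = 1029)
R(Q) = 375585 + 365*Q (R(Q) = 365*(Q + 1029) = 365*(1029 + Q) = 375585 + 365*Q)
R(112) - 1*(-3136345) = (375585 + 365*112) - 1*(-3136345) = (375585 + 40880) + 3136345 = 416465 + 3136345 = 3552810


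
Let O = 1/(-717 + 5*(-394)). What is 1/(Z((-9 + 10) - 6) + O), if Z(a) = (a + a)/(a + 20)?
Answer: -8061/5377 ≈ -1.4992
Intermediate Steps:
O = -1/2687 (O = 1/(-717 - 1970) = 1/(-2687) = -1/2687 ≈ -0.00037216)
Z(a) = 2*a/(20 + a) (Z(a) = (2*a)/(20 + a) = 2*a/(20 + a))
1/(Z((-9 + 10) - 6) + O) = 1/(2*((-9 + 10) - 6)/(20 + ((-9 + 10) - 6)) - 1/2687) = 1/(2*(1 - 6)/(20 + (1 - 6)) - 1/2687) = 1/(2*(-5)/(20 - 5) - 1/2687) = 1/(2*(-5)/15 - 1/2687) = 1/(2*(-5)*(1/15) - 1/2687) = 1/(-2/3 - 1/2687) = 1/(-5377/8061) = -8061/5377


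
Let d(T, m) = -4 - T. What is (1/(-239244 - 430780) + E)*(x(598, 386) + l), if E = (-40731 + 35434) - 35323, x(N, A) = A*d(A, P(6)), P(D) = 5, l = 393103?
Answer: -6601685540260003/670024 ≈ -9.8529e+9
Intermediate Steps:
x(N, A) = A*(-4 - A)
E = -40620 (E = -5297 - 35323 = -40620)
(1/(-239244 - 430780) + E)*(x(598, 386) + l) = (1/(-239244 - 430780) - 40620)*(-1*386*(4 + 386) + 393103) = (1/(-670024) - 40620)*(-1*386*390 + 393103) = (-1/670024 - 40620)*(-150540 + 393103) = -27216374881/670024*242563 = -6601685540260003/670024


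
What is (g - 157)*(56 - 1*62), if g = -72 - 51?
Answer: 1680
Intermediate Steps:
g = -123
(g - 157)*(56 - 1*62) = (-123 - 157)*(56 - 1*62) = -280*(56 - 62) = -280*(-6) = 1680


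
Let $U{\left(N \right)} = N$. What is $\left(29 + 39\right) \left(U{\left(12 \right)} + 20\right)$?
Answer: $2176$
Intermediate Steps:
$\left(29 + 39\right) \left(U{\left(12 \right)} + 20\right) = \left(29 + 39\right) \left(12 + 20\right) = 68 \cdot 32 = 2176$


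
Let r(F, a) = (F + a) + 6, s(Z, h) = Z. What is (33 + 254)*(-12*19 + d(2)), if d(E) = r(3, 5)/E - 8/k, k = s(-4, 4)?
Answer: -62853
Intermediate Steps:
r(F, a) = 6 + F + a
k = -4
d(E) = 2 + 14/E (d(E) = (6 + 3 + 5)/E - 8/(-4) = 14/E - 8*(-1/4) = 14/E + 2 = 2 + 14/E)
(33 + 254)*(-12*19 + d(2)) = (33 + 254)*(-12*19 + (2 + 14/2)) = 287*(-228 + (2 + 14*(1/2))) = 287*(-228 + (2 + 7)) = 287*(-228 + 9) = 287*(-219) = -62853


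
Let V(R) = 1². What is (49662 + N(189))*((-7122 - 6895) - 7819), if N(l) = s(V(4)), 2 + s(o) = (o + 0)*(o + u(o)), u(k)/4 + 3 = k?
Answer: -1084222908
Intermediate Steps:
u(k) = -12 + 4*k
V(R) = 1
s(o) = -2 + o*(-12 + 5*o) (s(o) = -2 + (o + 0)*(o + (-12 + 4*o)) = -2 + o*(-12 + 5*o))
N(l) = -9 (N(l) = -2 - 12*1 + 5*1² = -2 - 12 + 5*1 = -2 - 12 + 5 = -9)
(49662 + N(189))*((-7122 - 6895) - 7819) = (49662 - 9)*((-7122 - 6895) - 7819) = 49653*(-14017 - 7819) = 49653*(-21836) = -1084222908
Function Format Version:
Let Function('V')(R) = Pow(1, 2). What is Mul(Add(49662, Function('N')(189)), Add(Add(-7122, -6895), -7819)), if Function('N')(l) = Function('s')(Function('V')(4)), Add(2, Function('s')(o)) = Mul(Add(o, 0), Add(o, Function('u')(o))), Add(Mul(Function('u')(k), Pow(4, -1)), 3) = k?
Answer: -1084222908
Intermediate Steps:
Function('u')(k) = Add(-12, Mul(4, k))
Function('V')(R) = 1
Function('s')(o) = Add(-2, Mul(o, Add(-12, Mul(5, o)))) (Function('s')(o) = Add(-2, Mul(Add(o, 0), Add(o, Add(-12, Mul(4, o))))) = Add(-2, Mul(o, Add(-12, Mul(5, o)))))
Function('N')(l) = -9 (Function('N')(l) = Add(-2, Mul(-12, 1), Mul(5, Pow(1, 2))) = Add(-2, -12, Mul(5, 1)) = Add(-2, -12, 5) = -9)
Mul(Add(49662, Function('N')(189)), Add(Add(-7122, -6895), -7819)) = Mul(Add(49662, -9), Add(Add(-7122, -6895), -7819)) = Mul(49653, Add(-14017, -7819)) = Mul(49653, -21836) = -1084222908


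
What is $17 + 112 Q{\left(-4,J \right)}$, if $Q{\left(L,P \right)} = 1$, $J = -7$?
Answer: $129$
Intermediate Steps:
$17 + 112 Q{\left(-4,J \right)} = 17 + 112 \cdot 1 = 17 + 112 = 129$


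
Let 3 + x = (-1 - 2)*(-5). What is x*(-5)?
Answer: -60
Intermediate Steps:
x = 12 (x = -3 + (-1 - 2)*(-5) = -3 - 3*(-5) = -3 + 15 = 12)
x*(-5) = 12*(-5) = -60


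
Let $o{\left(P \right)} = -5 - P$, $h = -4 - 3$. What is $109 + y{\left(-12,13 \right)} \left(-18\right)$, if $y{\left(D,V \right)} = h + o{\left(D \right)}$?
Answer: $109$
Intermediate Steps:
$h = -7$
$y{\left(D,V \right)} = -12 - D$ ($y{\left(D,V \right)} = -7 - \left(5 + D\right) = -12 - D$)
$109 + y{\left(-12,13 \right)} \left(-18\right) = 109 + \left(-12 - -12\right) \left(-18\right) = 109 + \left(-12 + 12\right) \left(-18\right) = 109 + 0 \left(-18\right) = 109 + 0 = 109$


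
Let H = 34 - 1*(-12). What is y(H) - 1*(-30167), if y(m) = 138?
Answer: 30305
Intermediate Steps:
H = 46 (H = 34 + 12 = 46)
y(H) - 1*(-30167) = 138 - 1*(-30167) = 138 + 30167 = 30305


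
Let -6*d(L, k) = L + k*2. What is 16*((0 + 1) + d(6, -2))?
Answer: 32/3 ≈ 10.667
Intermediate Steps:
d(L, k) = -k/3 - L/6 (d(L, k) = -(L + k*2)/6 = -(L + 2*k)/6 = -k/3 - L/6)
16*((0 + 1) + d(6, -2)) = 16*((0 + 1) + (-⅓*(-2) - ⅙*6)) = 16*(1 + (⅔ - 1)) = 16*(1 - ⅓) = 16*(⅔) = 32/3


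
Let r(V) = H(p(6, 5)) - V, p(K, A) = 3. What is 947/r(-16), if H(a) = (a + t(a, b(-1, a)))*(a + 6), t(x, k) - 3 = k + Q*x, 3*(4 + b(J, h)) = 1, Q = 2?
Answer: 947/91 ≈ 10.407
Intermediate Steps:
b(J, h) = -11/3 (b(J, h) = -4 + (1/3)*1 = -4 + 1/3 = -11/3)
t(x, k) = 3 + k + 2*x (t(x, k) = 3 + (k + 2*x) = 3 + k + 2*x)
H(a) = (6 + a)*(-2/3 + 3*a) (H(a) = (a + (3 - 11/3 + 2*a))*(a + 6) = (a + (-2/3 + 2*a))*(6 + a) = (-2/3 + 3*a)*(6 + a) = (6 + a)*(-2/3 + 3*a))
r(V) = 75 - V (r(V) = (-4 + 3*3**2 + (52/3)*3) - V = (-4 + 3*9 + 52) - V = (-4 + 27 + 52) - V = 75 - V)
947/r(-16) = 947/(75 - 1*(-16)) = 947/(75 + 16) = 947/91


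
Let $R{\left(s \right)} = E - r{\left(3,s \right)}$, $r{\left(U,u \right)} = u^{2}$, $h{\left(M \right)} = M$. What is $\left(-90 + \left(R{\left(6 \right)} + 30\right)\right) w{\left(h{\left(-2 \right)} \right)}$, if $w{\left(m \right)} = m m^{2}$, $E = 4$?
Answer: $736$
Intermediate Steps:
$w{\left(m \right)} = m^{3}$
$R{\left(s \right)} = 4 - s^{2}$
$\left(-90 + \left(R{\left(6 \right)} + 30\right)\right) w{\left(h{\left(-2 \right)} \right)} = \left(-90 + \left(\left(4 - 6^{2}\right) + 30\right)\right) \left(-2\right)^{3} = \left(-90 + \left(\left(4 - 36\right) + 30\right)\right) \left(-8\right) = \left(-90 + \left(-32 + 30\right)\right) \left(-8\right) = \left(-90 - 2\right) \left(-8\right) = \left(-92\right) \left(-8\right) = 736$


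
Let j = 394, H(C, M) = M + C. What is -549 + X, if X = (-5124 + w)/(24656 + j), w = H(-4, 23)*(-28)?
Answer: -6879053/12525 ≈ -549.23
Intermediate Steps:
H(C, M) = C + M
w = -532 (w = (-4 + 23)*(-28) = 19*(-28) = -532)
X = -2828/12525 (X = (-5124 - 532)/(24656 + 394) = -5656/25050 = -5656*1/25050 = -2828/12525 ≈ -0.22579)
-549 + X = -549 - 2828/12525 = -6879053/12525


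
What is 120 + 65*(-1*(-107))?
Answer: 7075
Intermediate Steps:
120 + 65*(-1*(-107)) = 120 + 65*107 = 120 + 6955 = 7075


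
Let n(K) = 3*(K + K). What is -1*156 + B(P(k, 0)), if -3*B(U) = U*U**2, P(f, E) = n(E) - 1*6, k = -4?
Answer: -84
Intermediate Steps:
n(K) = 6*K (n(K) = 3*(2*K) = 6*K)
P(f, E) = -6 + 6*E (P(f, E) = 6*E - 1*6 = 6*E - 6 = -6 + 6*E)
B(U) = -U**3/3 (B(U) = -U*U**2/3 = -U**3/3)
-1*156 + B(P(k, 0)) = -1*156 - (-6 + 6*0)**3/3 = -156 - (-6 + 0)**3/3 = -156 - 1/3*(-6)**3 = -156 - 1/3*(-216) = -156 + 72 = -84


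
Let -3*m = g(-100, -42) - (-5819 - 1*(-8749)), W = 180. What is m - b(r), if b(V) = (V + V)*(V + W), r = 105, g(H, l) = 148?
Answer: -176768/3 ≈ -58923.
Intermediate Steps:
b(V) = 2*V*(180 + V) (b(V) = (V + V)*(V + 180) = (2*V)*(180 + V) = 2*V*(180 + V))
m = 2782/3 (m = -(148 - (-5819 - 1*(-8749)))/3 = -(148 - (-5819 + 8749))/3 = -(148 - 1*2930)/3 = -(148 - 2930)/3 = -⅓*(-2782) = 2782/3 ≈ 927.33)
m - b(r) = 2782/3 - 2*105*(180 + 105) = 2782/3 - 2*105*285 = 2782/3 - 1*59850 = 2782/3 - 59850 = -176768/3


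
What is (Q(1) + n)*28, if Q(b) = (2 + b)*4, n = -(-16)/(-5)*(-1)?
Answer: 2128/5 ≈ 425.60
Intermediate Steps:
n = 16/5 (n = -(-16)*(-1)/5*(-1) = -4*⅘*(-1) = -16/5*(-1) = 16/5 ≈ 3.2000)
Q(b) = 8 + 4*b
(Q(1) + n)*28 = ((8 + 4*1) + 16/5)*28 = ((8 + 4) + 16/5)*28 = (12 + 16/5)*28 = (76/5)*28 = 2128/5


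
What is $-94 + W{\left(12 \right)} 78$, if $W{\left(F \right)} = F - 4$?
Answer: $530$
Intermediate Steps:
$W{\left(F \right)} = -4 + F$
$-94 + W{\left(12 \right)} 78 = -94 + \left(-4 + 12\right) 78 = -94 + 8 \cdot 78 = -94 + 624 = 530$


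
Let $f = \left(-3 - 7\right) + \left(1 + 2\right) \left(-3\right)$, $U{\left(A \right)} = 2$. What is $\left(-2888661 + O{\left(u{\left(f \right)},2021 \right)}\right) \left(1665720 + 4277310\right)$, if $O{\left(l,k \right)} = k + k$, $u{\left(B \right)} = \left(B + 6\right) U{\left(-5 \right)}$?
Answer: $-17143377255570$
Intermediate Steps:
$f = -19$ ($f = -10 + 3 \left(-3\right) = -10 - 9 = -19$)
$u{\left(B \right)} = 12 + 2 B$ ($u{\left(B \right)} = \left(B + 6\right) 2 = \left(6 + B\right) 2 = 12 + 2 B$)
$O{\left(l,k \right)} = 2 k$
$\left(-2888661 + O{\left(u{\left(f \right)},2021 \right)}\right) \left(1665720 + 4277310\right) = \left(-2888661 + 2 \cdot 2021\right) \left(1665720 + 4277310\right) = \left(-2888661 + 4042\right) 5943030 = \left(-2884619\right) 5943030 = -17143377255570$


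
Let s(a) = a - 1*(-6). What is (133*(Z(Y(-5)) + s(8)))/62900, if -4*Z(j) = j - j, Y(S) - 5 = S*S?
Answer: 931/31450 ≈ 0.029603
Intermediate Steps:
Y(S) = 5 + S**2 (Y(S) = 5 + S*S = 5 + S**2)
s(a) = 6 + a (s(a) = a + 6 = 6 + a)
Z(j) = 0 (Z(j) = -(j - j)/4 = -1/4*0 = 0)
(133*(Z(Y(-5)) + s(8)))/62900 = (133*(0 + (6 + 8)))/62900 = (133*(0 + 14))*(1/62900) = (133*14)*(1/62900) = 1862*(1/62900) = 931/31450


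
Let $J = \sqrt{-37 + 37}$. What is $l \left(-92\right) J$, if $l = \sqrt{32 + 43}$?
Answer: $0$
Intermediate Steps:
$J = 0$ ($J = \sqrt{0} = 0$)
$l = 5 \sqrt{3}$ ($l = \sqrt{75} = 5 \sqrt{3} \approx 8.6602$)
$l \left(-92\right) J = 5 \sqrt{3} \left(-92\right) 0 = - 460 \sqrt{3} \cdot 0 = 0$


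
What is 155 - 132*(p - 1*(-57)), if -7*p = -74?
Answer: -61351/7 ≈ -8764.4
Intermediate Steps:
p = 74/7 (p = -1/7*(-74) = 74/7 ≈ 10.571)
155 - 132*(p - 1*(-57)) = 155 - 132*(74/7 - 1*(-57)) = 155 - 132*(74/7 + 57) = 155 - 132*473/7 = 155 - 62436/7 = -61351/7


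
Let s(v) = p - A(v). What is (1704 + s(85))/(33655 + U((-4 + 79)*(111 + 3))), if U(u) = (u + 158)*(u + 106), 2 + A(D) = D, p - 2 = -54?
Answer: 523/25136701 ≈ 2.0806e-5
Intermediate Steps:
p = -52 (p = 2 - 54 = -52)
A(D) = -2 + D
s(v) = -50 - v (s(v) = -52 - (-2 + v) = -52 + (2 - v) = -50 - v)
U(u) = (106 + u)*(158 + u) (U(u) = (158 + u)*(106 + u) = (106 + u)*(158 + u))
(1704 + s(85))/(33655 + U((-4 + 79)*(111 + 3))) = (1704 + (-50 - 1*85))/(33655 + (16748 + ((-4 + 79)*(111 + 3))² + 264*((-4 + 79)*(111 + 3)))) = (1704 + (-50 - 85))/(33655 + (16748 + (75*114)² + 264*(75*114))) = (1704 - 135)/(33655 + (16748 + 8550² + 264*8550)) = 1569/(33655 + (16748 + 73102500 + 2257200)) = 1569/(33655 + 75376448) = 1569/75410103 = 1569*(1/75410103) = 523/25136701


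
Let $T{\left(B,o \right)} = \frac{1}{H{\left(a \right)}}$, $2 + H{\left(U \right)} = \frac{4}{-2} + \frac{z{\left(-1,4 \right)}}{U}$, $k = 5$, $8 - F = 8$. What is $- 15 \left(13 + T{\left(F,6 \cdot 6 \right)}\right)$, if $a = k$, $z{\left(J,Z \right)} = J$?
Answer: $- \frac{1340}{7} \approx -191.43$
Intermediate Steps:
$F = 0$ ($F = 8 - 8 = 0$)
$a = 5$
$H{\left(U \right)} = -4 - \frac{1}{U}$ ($H{\left(U \right)} = -2 + \left(\frac{4}{-2} - \frac{1}{U}\right) = -2 + \left(4 \left(- \frac{1}{2}\right) - \frac{1}{U}\right) = -2 - \left(2 + \frac{1}{U}\right) = -4 - \frac{1}{U}$)
$T{\left(B,o \right)} = - \frac{5}{21}$ ($T{\left(B,o \right)} = \frac{1}{-4 - \frac{1}{5}} = \frac{1}{- \frac{21}{5}} = - \frac{5}{21}$)
$- 15 \left(13 + T{\left(F,6 \cdot 6 \right)}\right) = - 15 \left(13 - \frac{5}{21}\right) = \left(-15\right) \frac{268}{21} = - \frac{1340}{7}$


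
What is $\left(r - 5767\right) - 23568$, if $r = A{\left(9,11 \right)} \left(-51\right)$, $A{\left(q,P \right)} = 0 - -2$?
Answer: $-29437$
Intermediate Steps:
$A{\left(q,P \right)} = 2$ ($A{\left(q,P \right)} = 0 + 2 = 2$)
$r = -102$ ($r = 2 \left(-51\right) = -102$)
$\left(r - 5767\right) - 23568 = \left(-102 - 5767\right) - 23568 = -5869 - 23568 = -29437$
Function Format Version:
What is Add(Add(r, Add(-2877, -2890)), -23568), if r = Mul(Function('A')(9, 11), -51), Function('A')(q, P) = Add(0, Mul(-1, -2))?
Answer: -29437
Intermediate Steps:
Function('A')(q, P) = 2 (Function('A')(q, P) = Add(0, 2) = 2)
r = -102 (r = Mul(2, -51) = -102)
Add(Add(r, Add(-2877, -2890)), -23568) = Add(Add(-102, Add(-2877, -2890)), -23568) = Add(Add(-102, -5767), -23568) = Add(-5869, -23568) = -29437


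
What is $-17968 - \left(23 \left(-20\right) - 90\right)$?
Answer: $-17418$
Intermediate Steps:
$-17968 - \left(23 \left(-20\right) - 90\right) = -17968 - \left(-460 - 90\right) = -17968 - -550 = -17968 + 550 = -17418$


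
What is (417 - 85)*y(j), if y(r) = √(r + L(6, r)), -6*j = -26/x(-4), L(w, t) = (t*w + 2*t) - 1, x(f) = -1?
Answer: 664*I*√10 ≈ 2099.8*I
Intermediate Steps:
L(w, t) = -1 + 2*t + t*w (L(w, t) = (2*t + t*w) - 1 = -1 + 2*t + t*w)
j = -13/3 (j = -(-13)/(3*(-1)) = -(-13)*(-1)/3 = -⅙*26 = -13/3 ≈ -4.3333)
y(r) = √(-1 + 9*r) (y(r) = √(r + (-1 + 2*r + r*6)) = √(r + (-1 + 2*r + 6*r)) = √(r + (-1 + 8*r)) = √(-1 + 9*r))
(417 - 85)*y(j) = (417 - 85)*√(-1 + 9*(-13/3)) = 332*√(-1 - 39) = 332*√(-40) = 332*(2*I*√10) = 664*I*√10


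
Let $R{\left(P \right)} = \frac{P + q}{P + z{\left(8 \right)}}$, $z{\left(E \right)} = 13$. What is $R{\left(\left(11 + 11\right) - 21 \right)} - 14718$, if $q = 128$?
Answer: $- \frac{205923}{14} \approx -14709.0$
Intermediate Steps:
$R{\left(P \right)} = \frac{128 + P}{13 + P}$ ($R{\left(P \right)} = \frac{P + 128}{P + 13} = \frac{128 + P}{13 + P}$)
$R{\left(\left(11 + 11\right) - 21 \right)} - 14718 = \frac{128 + \left(\left(11 + 11\right) - 21\right)}{13 + \left(\left(11 + 11\right) - 21\right)} - 14718 = \frac{128 + \left(22 - 21\right)}{13 + \left(22 - 21\right)} - 14718 = \frac{128 + 1}{13 + 1} - 14718 = \frac{1}{14} \cdot 129 - 14718 = \frac{129}{14} - 14718 = - \frac{205923}{14}$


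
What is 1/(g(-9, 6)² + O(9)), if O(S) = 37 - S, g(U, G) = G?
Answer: 1/64 ≈ 0.015625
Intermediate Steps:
1/(g(-9, 6)² + O(9)) = 1/(6² + (37 - 1*9)) = 1/(36 + (37 - 9)) = 1/(36 + 28) = 1/64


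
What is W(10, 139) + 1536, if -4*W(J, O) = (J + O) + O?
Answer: 1464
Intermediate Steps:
W(J, O) = -O/2 - J/4 (W(J, O) = -((J + O) + O)/4 = -(J + 2*O)/4 = -O/2 - J/4)
W(10, 139) + 1536 = (-½*139 - ¼*10) + 1536 = (-139/2 - 5/2) + 1536 = -72 + 1536 = 1464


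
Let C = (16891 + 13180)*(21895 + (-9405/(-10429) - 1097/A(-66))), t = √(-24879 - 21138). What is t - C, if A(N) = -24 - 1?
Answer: -172013626112523/260725 + 3*I*√5113 ≈ -6.5975e+8 + 214.52*I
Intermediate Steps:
A(N) = -25
t = 3*I*√5113 (t = √(-46017) = 3*I*√5113 ≈ 214.52*I)
C = 172013626112523/260725 (C = (16891 + 13180)*(21895 + (-9405/(-10429) - 1097/(-25))) = 30071*(21895 + (-9405*(-1/10429) - 1097*(-1/25))) = 30071*(21895 + (9405/10429 + 1097/25)) = 30071*(21895 + 11675738/260725) = 30071*(5720249613/260725) = 172013626112523/260725 ≈ 6.5975e+8)
t - C = 3*I*√5113 - 1*172013626112523/260725 = 3*I*√5113 - 172013626112523/260725 = -172013626112523/260725 + 3*I*√5113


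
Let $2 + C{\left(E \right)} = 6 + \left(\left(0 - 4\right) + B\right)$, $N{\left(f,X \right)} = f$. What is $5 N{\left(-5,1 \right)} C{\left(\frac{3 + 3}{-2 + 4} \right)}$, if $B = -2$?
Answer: $50$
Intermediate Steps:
$C{\left(E \right)} = -2$ ($C{\left(E \right)} = -2 + \left(6 + \left(\left(0 - 4\right) - 2\right)\right) = -2 + \left(6 - 6\right) = -2 + 0 = -2$)
$5 N{\left(-5,1 \right)} C{\left(\frac{3 + 3}{-2 + 4} \right)} = 5 \left(-5\right) \left(-2\right) = \left(-25\right) \left(-2\right) = 50$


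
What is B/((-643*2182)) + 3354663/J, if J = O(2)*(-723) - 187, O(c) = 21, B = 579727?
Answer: -1178897453557/5391127405 ≈ -218.67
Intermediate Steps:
J = -15370 (J = 21*(-723) - 187 = -15183 - 187 = -15370)
B/((-643*2182)) + 3354663/J = 579727/((-643*2182)) + 3354663/(-15370) = 579727/(-1403026) + 3354663*(-1/15370) = 579727*(-1/1403026) - 3354663/15370 = -579727/1403026 - 3354663/15370 = -1178897453557/5391127405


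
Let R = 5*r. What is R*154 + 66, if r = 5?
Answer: 3916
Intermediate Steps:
R = 25 (R = 5*5 = 25)
R*154 + 66 = 25*154 + 66 = 3850 + 66 = 3916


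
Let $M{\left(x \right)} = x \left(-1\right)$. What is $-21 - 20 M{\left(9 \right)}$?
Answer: $159$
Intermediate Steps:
$M{\left(x \right)} = - x$
$-21 - 20 M{\left(9 \right)} = -21 - 20 \left(\left(-1\right) 9\right) = -21 - -180 = -21 + 180 = 159$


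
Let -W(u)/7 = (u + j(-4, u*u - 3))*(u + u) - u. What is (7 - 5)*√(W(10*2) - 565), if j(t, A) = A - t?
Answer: 6*I*√13145 ≈ 687.91*I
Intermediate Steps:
W(u) = 7*u - 14*u*(1 + u + u²) (W(u) = -7*((u + ((u*u - 3) - 1*(-4)))*(u + u) - u) = -7*((u + ((u² - 3) + 4))*(2*u) - u) = -7*((u + ((-3 + u²) + 4))*(2*u) - u) = -7*((u + (1 + u²))*(2*u) - u) = -7*((1 + u + u²)*(2*u) - u) = -7*(2*u*(1 + u + u²) - u) = -7*(-u + 2*u*(1 + u + u²)) = 7*u - 14*u*(1 + u + u²))
(7 - 5)*√(W(10*2) - 565) = (7 - 5)*√(-7*10*2*(1 + 2*(10*2) + 2*(10*2)²) - 565) = 2*√(-7*20*(1 + 2*20 + 2*20²) - 565) = 2*√(-7*20*(1 + 40 + 2*400) - 565) = 2*√(-7*20*(1 + 40 + 800) - 565) = 2*√(-7*20*841 - 565) = 2*√(-117740 - 565) = 2*√(-118305) = 2*(3*I*√13145) = 6*I*√13145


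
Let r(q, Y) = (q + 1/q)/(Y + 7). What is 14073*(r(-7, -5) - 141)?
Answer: -14241876/7 ≈ -2.0346e+6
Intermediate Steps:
r(q, Y) = (q + 1/q)/(7 + Y)
14073*(r(-7, -5) - 141) = 14073*((1 + (-7)**2)/((-7)*(7 - 5)) - 141) = 14073*(-1/7*(1 + 49)/2 - 141) = 14073*(-1/7*1/2*50 - 141) = 14073*(-25/7 - 141) = 14073*(-1012/7) = -14241876/7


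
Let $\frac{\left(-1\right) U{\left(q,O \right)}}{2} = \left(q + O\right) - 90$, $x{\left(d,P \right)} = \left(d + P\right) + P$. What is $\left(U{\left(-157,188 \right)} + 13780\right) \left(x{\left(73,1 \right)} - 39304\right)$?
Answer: $-545204642$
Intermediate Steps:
$x{\left(d,P \right)} = d + 2 P$ ($x{\left(d,P \right)} = \left(P + d\right) + P = d + 2 P$)
$U{\left(q,O \right)} = 180 - 2 O - 2 q$ ($U{\left(q,O \right)} = - 2 \left(\left(q + O\right) - 90\right) = - 2 \left(\left(O + q\right) - 90\right) = - 2 \left(-90 + O + q\right) = 180 - 2 O - 2 q$)
$\left(U{\left(-157,188 \right)} + 13780\right) \left(x{\left(73,1 \right)} - 39304\right) = \left(\left(180 - 376 - -314\right) + 13780\right) \left(\left(73 + 2 \cdot 1\right) - 39304\right) = \left(\left(180 - 376 + 314\right) + 13780\right) \left(\left(73 + 2\right) - 39304\right) = \left(118 + 13780\right) \left(75 - 39304\right) = 13898 \left(-39229\right) = -545204642$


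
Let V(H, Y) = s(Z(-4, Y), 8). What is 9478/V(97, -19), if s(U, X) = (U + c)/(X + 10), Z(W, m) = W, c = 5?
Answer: 170604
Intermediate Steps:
s(U, X) = (5 + U)/(10 + X) (s(U, X) = (U + 5)/(X + 10) = (5 + U)/(10 + X))
V(H, Y) = 1/18 (V(H, Y) = (5 - 4)/(10 + 8) = 1/18)
9478/V(97, -19) = 9478/(1/18) = 9478*18 = 170604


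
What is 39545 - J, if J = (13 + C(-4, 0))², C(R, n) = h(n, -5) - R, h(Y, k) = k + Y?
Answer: 39401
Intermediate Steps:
h(Y, k) = Y + k
C(R, n) = -5 + n - R (C(R, n) = (n - 5) - R = (-5 + n) - R = -5 + n - R)
J = 144 (J = (13 + (-5 + 0 - 1*(-4)))² = (13 + (-5 + 0 + 4))² = (13 - 1)² = 12² = 144)
39545 - J = 39545 - 1*144 = 39545 - 144 = 39401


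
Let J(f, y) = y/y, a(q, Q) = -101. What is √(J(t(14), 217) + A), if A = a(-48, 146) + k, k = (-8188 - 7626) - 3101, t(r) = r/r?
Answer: I*√19015 ≈ 137.89*I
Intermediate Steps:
t(r) = 1
J(f, y) = 1
k = -18915 (k = -15814 - 3101 = -18915)
A = -19016 (A = -101 - 18915 = -19016)
√(J(t(14), 217) + A) = √(1 - 19016) = √(-19015) = I*√19015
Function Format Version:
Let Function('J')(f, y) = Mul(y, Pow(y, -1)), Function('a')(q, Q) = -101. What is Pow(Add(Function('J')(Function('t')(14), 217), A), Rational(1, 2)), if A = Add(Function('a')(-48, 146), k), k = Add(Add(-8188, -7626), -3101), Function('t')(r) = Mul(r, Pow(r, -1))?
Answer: Mul(I, Pow(19015, Rational(1, 2))) ≈ Mul(137.89, I)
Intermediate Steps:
Function('t')(r) = 1
Function('J')(f, y) = 1
k = -18915 (k = Add(-15814, -3101) = -18915)
A = -19016 (A = Add(-101, -18915) = -19016)
Pow(Add(Function('J')(Function('t')(14), 217), A), Rational(1, 2)) = Pow(Add(1, -19016), Rational(1, 2)) = Pow(-19015, Rational(1, 2)) = Mul(I, Pow(19015, Rational(1, 2)))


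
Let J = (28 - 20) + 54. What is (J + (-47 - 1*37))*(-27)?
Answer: 594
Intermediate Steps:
J = 62 (J = 8 + 54 = 62)
(J + (-47 - 1*37))*(-27) = (62 + (-47 - 1*37))*(-27) = (62 + (-47 - 37))*(-27) = (62 - 84)*(-27) = -22*(-27) = 594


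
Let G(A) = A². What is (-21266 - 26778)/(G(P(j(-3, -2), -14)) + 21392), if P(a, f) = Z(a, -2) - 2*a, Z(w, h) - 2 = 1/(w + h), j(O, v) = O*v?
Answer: -768704/343793 ≈ -2.2360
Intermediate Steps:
Z(w, h) = 2 + 1/(h + w) (Z(w, h) = 2 + 1/(w + h) = 2 + 1/(h + w))
P(a, f) = -2*a + (-3 + 2*a)/(-2 + a) (P(a, f) = (1 + 2*(-2) + 2*a)/(-2 + a) - 2*a = (1 - 4 + 2*a)/(-2 + a) - 2*a = (-3 + 2*a)/(-2 + a) - 2*a = -2*a + (-3 + 2*a)/(-2 + a))
(-21266 - 26778)/(G(P(j(-3, -2), -14)) + 21392) = (-21266 - 26778)/(((-3 - 2*(-3*(-2))² + 6*(-3*(-2)))/(-2 - 3*(-2)))² + 21392) = -48044/(((-3 - 2*6² + 6*6)/(-2 + 6))² + 21392) = -48044/(((-3 - 2*36 + 36)/4)² + 21392) = -48044/(((-3 - 72 + 36)/4)² + 21392) = -48044/(((¼)*(-39))² + 21392) = -48044/((-39/4)² + 21392) = -48044/(1521/16 + 21392) = -48044/343793/16 = -48044*16/343793 = -768704/343793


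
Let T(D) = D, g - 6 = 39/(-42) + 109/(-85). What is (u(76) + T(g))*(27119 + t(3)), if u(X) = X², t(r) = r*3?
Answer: 93292500236/595 ≈ 1.5679e+8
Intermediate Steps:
t(r) = 3*r
g = 4509/1190 (g = 6 + (39/(-42) + 109/(-85)) = 6 + (39*(-1/42) + 109*(-1/85)) = 6 + (-13/14 - 109/85) = 6 - 2631/1190 = 4509/1190 ≈ 3.7891)
(u(76) + T(g))*(27119 + t(3)) = (76² + 4509/1190)*(27119 + 3*3) = (5776 + 4509/1190)*(27119 + 9) = (6877949/1190)*27128 = 93292500236/595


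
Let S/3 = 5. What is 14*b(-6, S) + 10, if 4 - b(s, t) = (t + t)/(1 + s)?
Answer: 150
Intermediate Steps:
S = 15 (S = 3*5 = 15)
b(s, t) = 4 - 2*t/(1 + s) (b(s, t) = 4 - (t + t)/(1 + s) = 4 - 2*t/(1 + s))
14*b(-6, S) + 10 = 14*(2*(2 - 1*15 + 2*(-6))/(1 - 6)) + 10 = 14*(2*(2 - 15 - 12)/(-5)) + 10 = 14*(2*(-⅕)*(-25)) + 10 = 14*10 + 10 = 140 + 10 = 150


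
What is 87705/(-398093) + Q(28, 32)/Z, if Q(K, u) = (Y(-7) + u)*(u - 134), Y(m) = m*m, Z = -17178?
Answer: 297074646/1139740259 ≈ 0.26065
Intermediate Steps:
Y(m) = m²
Q(K, u) = (-134 + u)*(49 + u) (Q(K, u) = ((-7)² + u)*(u - 134) = (49 + u)*(-134 + u) = (-134 + u)*(49 + u))
87705/(-398093) + Q(28, 32)/Z = 87705/(-398093) + (-6566 + 32² - 85*32)/(-17178) = 87705*(-1/398093) + (-6566 + 1024 - 2720)*(-1/17178) = -87705/398093 - 8262*(-1/17178) = -87705/398093 + 1377/2863 = 297074646/1139740259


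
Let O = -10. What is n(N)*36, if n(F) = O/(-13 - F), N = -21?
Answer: -45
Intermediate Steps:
n(F) = -10/(-13 - F)
n(N)*36 = (10/(13 - 21))*36 = (10/(-8))*36 = (10*(-⅛))*36 = -5/4*36 = -45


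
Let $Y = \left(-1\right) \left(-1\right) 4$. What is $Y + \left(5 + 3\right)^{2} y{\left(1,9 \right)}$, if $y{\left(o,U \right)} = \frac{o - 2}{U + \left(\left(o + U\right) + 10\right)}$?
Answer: $\frac{52}{29} \approx 1.7931$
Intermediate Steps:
$y{\left(o,U \right)} = \frac{-2 + o}{10 + o + 2 U}$ ($y{\left(o,U \right)} = \frac{-2 + o}{U + \left(\left(U + o\right) + 10\right)} = \frac{-2 + o}{U + \left(10 + U + o\right)} = \frac{-2 + o}{10 + o + 2 U}$)
$Y = 4$ ($Y = 1 \cdot 4 = 4$)
$Y + \left(5 + 3\right)^{2} y{\left(1,9 \right)} = 4 + \left(5 + 3\right)^{2} \frac{-2 + 1}{10 + 1 + 2 \cdot 9} = 4 + 8^{2} \frac{1}{10 + 1 + 18} \left(-1\right) = 4 + 64 \cdot \frac{1}{29} \left(-1\right) = 4 + 64 \left(- \frac{1}{29}\right) = 4 - \frac{64}{29} = \frac{52}{29}$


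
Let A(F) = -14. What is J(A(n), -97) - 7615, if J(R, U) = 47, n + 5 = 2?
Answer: -7568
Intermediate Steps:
n = -3 (n = -5 + 2 = -3)
J(A(n), -97) - 7615 = 47 - 7615 = -7568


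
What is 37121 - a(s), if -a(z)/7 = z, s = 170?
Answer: 38311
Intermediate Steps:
a(z) = -7*z
37121 - a(s) = 37121 - (-7)*170 = 37121 - 1*(-1190) = 37121 + 1190 = 38311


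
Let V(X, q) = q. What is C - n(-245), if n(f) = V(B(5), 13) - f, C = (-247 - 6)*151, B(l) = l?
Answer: -38461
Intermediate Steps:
C = -38203 (C = -253*151 = -38203)
n(f) = 13 - f
C - n(-245) = -38203 - (13 - 1*(-245)) = -38203 - (13 + 245) = -38203 - 1*258 = -38203 - 258 = -38461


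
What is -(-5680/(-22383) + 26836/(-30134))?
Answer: 214754534/337244661 ≈ 0.63679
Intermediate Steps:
-(-5680/(-22383) + 26836/(-30134)) = -(-5680*(-1/22383) + 26836*(-1/30134)) = -(5680/22383 - 13418/15067) = -1*(-214754534/337244661) = 214754534/337244661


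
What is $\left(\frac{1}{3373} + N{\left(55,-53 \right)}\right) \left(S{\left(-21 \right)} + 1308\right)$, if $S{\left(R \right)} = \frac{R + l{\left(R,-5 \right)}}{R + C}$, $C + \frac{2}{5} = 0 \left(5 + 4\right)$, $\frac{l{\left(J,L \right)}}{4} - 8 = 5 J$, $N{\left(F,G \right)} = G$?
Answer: $- \frac{25385234768}{360911} \approx -70337.0$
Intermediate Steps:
$l{\left(J,L \right)} = 32 + 20 J$ ($l{\left(J,L \right)} = 32 + 4 \cdot 5 J = 32 + 20 J$)
$C = - \frac{2}{5}$ ($C = - \frac{2}{5} + 0 \left(5 + 4\right) = - \frac{2}{5} + 0 \cdot 9 = - \frac{2}{5} + 0 = - \frac{2}{5} \approx -0.4$)
$S{\left(R \right)} = \frac{32 + 21 R}{- \frac{2}{5} + R}$ ($S{\left(R \right)} = \frac{R + \left(32 + 20 R\right)}{R - \frac{2}{5}} = \frac{32 + 21 R}{- \frac{2}{5} + R}$)
$\left(\frac{1}{3373} + N{\left(55,-53 \right)}\right) \left(S{\left(-21 \right)} + 1308\right) = \left(\frac{1}{3373} - 53\right) \left(\frac{5 \left(32 + 21 \left(-21\right)\right)}{-2 + 5 \left(-21\right)} + 1308\right) = \left(\frac{1}{3373} - 53\right) \left(\frac{5 \left(32 - 441\right)}{-2 - 105} + 1308\right) = - \frac{178768 \left(5 \frac{1}{-107} \left(-409\right) + 1308\right)}{3373} = - \frac{178768 \left(5 \left(- \frac{1}{107}\right) \left(-409\right) + 1308\right)}{3373} = - \frac{178768 \left(\frac{2045}{107} + 1308\right)}{3373} = \left(- \frac{178768}{3373}\right) \frac{142001}{107} = - \frac{25385234768}{360911}$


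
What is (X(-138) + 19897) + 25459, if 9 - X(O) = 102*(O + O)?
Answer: 73517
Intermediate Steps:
X(O) = 9 - 204*O (X(O) = 9 - 102*(O + O) = 9 - 102*2*O = 9 - 204*O)
(X(-138) + 19897) + 25459 = ((9 - 204*(-138)) + 19897) + 25459 = ((9 + 28152) + 19897) + 25459 = (28161 + 19897) + 25459 = 48058 + 25459 = 73517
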